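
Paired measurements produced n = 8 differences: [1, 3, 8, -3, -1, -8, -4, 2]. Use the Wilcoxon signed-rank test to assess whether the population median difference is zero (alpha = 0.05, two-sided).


Step 1: Drop any zero differences (none here) and take |d_i|.
|d| = [1, 3, 8, 3, 1, 8, 4, 2]
Step 2: Midrank |d_i| (ties get averaged ranks).
ranks: |1|->1.5, |3|->4.5, |8|->7.5, |3|->4.5, |1|->1.5, |8|->7.5, |4|->6, |2|->3
Step 3: Attach original signs; sum ranks with positive sign and with negative sign.
W+ = 1.5 + 4.5 + 7.5 + 3 = 16.5
W- = 4.5 + 1.5 + 7.5 + 6 = 19.5
(Check: W+ + W- = 36 should equal n(n+1)/2 = 36.)
Step 4: Test statistic W = min(W+, W-) = 16.5.
Step 5: Ties in |d|, so use the tie-corrected normal approximation.
        E[W] = n(n+1)/4 = 8*9/4 = 18.
        Tie groups: |d|=1 (t=2), |d|=3 (t=2), |d|=8 (t=2); sum(t^3 - t) = 18.
        Var[W] = n(n+1)(2n+1)/24 - sum(t^3-t)/48 = 1224/24 - 18/48 = 50.625.
        z = (W - E[W]) / sqrt(Var[W]) = (16.5 - 18) / 7.1151 = -0.2108.
        Two-sided p = 2*Phi(z) = 0.833029.
Step 6: alpha = 0.05. fail to reject H0.

W+ = 16.5, W- = 19.5, W = min = 16.5, p = 0.833029, fail to reject H0.


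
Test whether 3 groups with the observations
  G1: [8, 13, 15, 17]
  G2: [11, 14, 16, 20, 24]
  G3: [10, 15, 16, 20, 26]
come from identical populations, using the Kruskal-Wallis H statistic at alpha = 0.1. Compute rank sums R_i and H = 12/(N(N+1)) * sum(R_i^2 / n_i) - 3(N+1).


Step 1: Combine all N = 14 observations and assign midranks.
sorted (value, group, rank): (8,G1,1), (10,G3,2), (11,G2,3), (13,G1,4), (14,G2,5), (15,G1,6.5), (15,G3,6.5), (16,G2,8.5), (16,G3,8.5), (17,G1,10), (20,G2,11.5), (20,G3,11.5), (24,G2,13), (26,G3,14)
Step 2: Sum ranks within each group.
R_1 = 21.5 (n_1 = 4)
R_2 = 41 (n_2 = 5)
R_3 = 42.5 (n_3 = 5)
Step 3: H = 12/(N(N+1)) * sum(R_i^2/n_i) - 3(N+1)
     = 12/(14*15) * (21.5^2/4 + 41^2/5 + 42.5^2/5) - 3*15
     = 0.057143 * 813.013 - 45
     = 1.457857.
Step 4: Ties present; correction factor C = 1 - 18/(14^3 - 14) = 0.993407. Corrected H = 1.457857 / 0.993407 = 1.467533.
Step 5: Under H0, H ~ chi^2(2); p-value = 0.480097.
Step 6: alpha = 0.1. fail to reject H0.

H = 1.4675, df = 2, p = 0.480097, fail to reject H0.


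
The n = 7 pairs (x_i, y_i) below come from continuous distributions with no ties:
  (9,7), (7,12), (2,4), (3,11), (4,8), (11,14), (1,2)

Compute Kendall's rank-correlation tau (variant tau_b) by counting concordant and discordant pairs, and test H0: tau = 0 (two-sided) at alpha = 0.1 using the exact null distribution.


Step 1: Enumerate the 21 unordered pairs (i,j) with i<j and classify each by sign(x_j-x_i) * sign(y_j-y_i).
  (1,2):dx=-2,dy=+5->D; (1,3):dx=-7,dy=-3->C; (1,4):dx=-6,dy=+4->D; (1,5):dx=-5,dy=+1->D
  (1,6):dx=+2,dy=+7->C; (1,7):dx=-8,dy=-5->C; (2,3):dx=-5,dy=-8->C; (2,4):dx=-4,dy=-1->C
  (2,5):dx=-3,dy=-4->C; (2,6):dx=+4,dy=+2->C; (2,7):dx=-6,dy=-10->C; (3,4):dx=+1,dy=+7->C
  (3,5):dx=+2,dy=+4->C; (3,6):dx=+9,dy=+10->C; (3,7):dx=-1,dy=-2->C; (4,5):dx=+1,dy=-3->D
  (4,6):dx=+8,dy=+3->C; (4,7):dx=-2,dy=-9->C; (5,6):dx=+7,dy=+6->C; (5,7):dx=-3,dy=-6->C
  (6,7):dx=-10,dy=-12->C
Step 2: C = 17, D = 4, total pairs = 21.
Step 3: tau = (C - D)/(n(n-1)/2) = (17 - 4)/21 = 0.619048.
Step 4: Exact two-sided p-value (enumerate n! = 5040 permutations of y under H0): p = 0.069048.
Step 5: alpha = 0.1. reject H0.

tau_b = 0.6190 (C=17, D=4), p = 0.069048, reject H0.


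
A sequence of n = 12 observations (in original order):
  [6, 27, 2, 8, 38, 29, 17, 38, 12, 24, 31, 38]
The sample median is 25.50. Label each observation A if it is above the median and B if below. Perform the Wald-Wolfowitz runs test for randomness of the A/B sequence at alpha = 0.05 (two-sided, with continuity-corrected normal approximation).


Step 1: Compute median = 25.50; label A = above, B = below.
Labels in order: BABBAABABBAA  (n_A = 6, n_B = 6)
Step 2: Count runs R = 8.
Step 3: Under H0 (random ordering), E[R] = 2*n_A*n_B/(n_A+n_B) + 1 = 2*6*6/12 + 1 = 7.0000.
        Var[R] = 2*n_A*n_B*(2*n_A*n_B - n_A - n_B) / ((n_A+n_B)^2 * (n_A+n_B-1)) = 4320/1584 = 2.7273.
        SD[R] = 1.6514.
Step 4: Continuity-corrected z = (R - 0.5 - E[R]) / SD[R] = (8 - 0.5 - 7.0000) / 1.6514 = 0.3028.
Step 5: Two-sided p-value via normal approximation = 2*(1 - Phi(|z|)) = 0.762069.
Step 6: alpha = 0.05. fail to reject H0.

R = 8, z = 0.3028, p = 0.762069, fail to reject H0.


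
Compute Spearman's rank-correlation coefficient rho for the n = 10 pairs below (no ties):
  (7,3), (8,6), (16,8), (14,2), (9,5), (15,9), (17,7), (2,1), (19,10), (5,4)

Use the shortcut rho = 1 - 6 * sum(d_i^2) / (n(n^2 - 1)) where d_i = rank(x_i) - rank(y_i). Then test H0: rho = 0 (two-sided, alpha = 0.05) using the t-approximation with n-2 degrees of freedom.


Step 1: Rank x and y separately (midranks; no ties here).
rank(x): 7->3, 8->4, 16->8, 14->6, 9->5, 15->7, 17->9, 2->1, 19->10, 5->2
rank(y): 3->3, 6->6, 8->8, 2->2, 5->5, 9->9, 7->7, 1->1, 10->10, 4->4
Step 2: d_i = R_x(i) - R_y(i); compute d_i^2.
  (3-3)^2=0, (4-6)^2=4, (8-8)^2=0, (6-2)^2=16, (5-5)^2=0, (7-9)^2=4, (9-7)^2=4, (1-1)^2=0, (10-10)^2=0, (2-4)^2=4
sum(d^2) = 32.
Step 3: rho = 1 - 6*32 / (10*(10^2 - 1)) = 1 - 192/990 = 0.806061.
Step 4: Under H0, t = rho * sqrt((n-2)/(1-rho^2)) = 3.8522 ~ t(8).
Step 5: Two-sided p-value from the t-distribution with 8 df = 0.004862.
Step 6: alpha = 0.05. reject H0.

rho = 0.8061, p = 0.004862, reject H0 at alpha = 0.05.


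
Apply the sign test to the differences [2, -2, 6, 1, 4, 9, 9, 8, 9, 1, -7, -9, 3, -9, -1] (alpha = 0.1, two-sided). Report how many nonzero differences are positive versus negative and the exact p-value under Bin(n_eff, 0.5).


Step 1: Discard zero differences. Original n = 15; n_eff = number of nonzero differences = 15.
Nonzero differences (with sign): +2, -2, +6, +1, +4, +9, +9, +8, +9, +1, -7, -9, +3, -9, -1
Step 2: Count signs: positive = 10, negative = 5.
Step 3: Under H0: P(positive) = 0.5, so the number of positives S ~ Bin(15, 0.5).
Step 4: Two-sided exact p-value = sum of Bin(15,0.5) probabilities at or below the observed probability = 0.301758.
Step 5: alpha = 0.1. fail to reject H0.

n_eff = 15, pos = 10, neg = 5, p = 0.301758, fail to reject H0.


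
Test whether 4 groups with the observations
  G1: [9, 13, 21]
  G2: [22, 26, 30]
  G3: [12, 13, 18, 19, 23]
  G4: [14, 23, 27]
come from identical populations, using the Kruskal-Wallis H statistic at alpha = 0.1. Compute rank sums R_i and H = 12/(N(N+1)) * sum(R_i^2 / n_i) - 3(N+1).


Step 1: Combine all N = 14 observations and assign midranks.
sorted (value, group, rank): (9,G1,1), (12,G3,2), (13,G1,3.5), (13,G3,3.5), (14,G4,5), (18,G3,6), (19,G3,7), (21,G1,8), (22,G2,9), (23,G3,10.5), (23,G4,10.5), (26,G2,12), (27,G4,13), (30,G2,14)
Step 2: Sum ranks within each group.
R_1 = 12.5 (n_1 = 3)
R_2 = 35 (n_2 = 3)
R_3 = 29 (n_3 = 5)
R_4 = 28.5 (n_4 = 3)
Step 3: H = 12/(N(N+1)) * sum(R_i^2/n_i) - 3(N+1)
     = 12/(14*15) * (12.5^2/3 + 35^2/3 + 29^2/5 + 28.5^2/3) - 3*15
     = 0.057143 * 899.367 - 45
     = 6.392381.
Step 4: Ties present; correction factor C = 1 - 12/(14^3 - 14) = 0.995604. Corrected H = 6.392381 / 0.995604 = 6.420603.
Step 5: Under H0, H ~ chi^2(3); p-value = 0.092847.
Step 6: alpha = 0.1. reject H0.

H = 6.4206, df = 3, p = 0.092847, reject H0.


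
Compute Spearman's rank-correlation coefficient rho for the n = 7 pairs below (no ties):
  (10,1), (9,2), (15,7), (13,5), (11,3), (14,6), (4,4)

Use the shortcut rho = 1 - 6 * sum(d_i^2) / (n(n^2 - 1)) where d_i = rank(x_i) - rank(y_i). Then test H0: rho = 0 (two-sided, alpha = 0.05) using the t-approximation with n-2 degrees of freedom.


Step 1: Rank x and y separately (midranks; no ties here).
rank(x): 10->3, 9->2, 15->7, 13->5, 11->4, 14->6, 4->1
rank(y): 1->1, 2->2, 7->7, 5->5, 3->3, 6->6, 4->4
Step 2: d_i = R_x(i) - R_y(i); compute d_i^2.
  (3-1)^2=4, (2-2)^2=0, (7-7)^2=0, (5-5)^2=0, (4-3)^2=1, (6-6)^2=0, (1-4)^2=9
sum(d^2) = 14.
Step 3: rho = 1 - 6*14 / (7*(7^2 - 1)) = 1 - 84/336 = 0.750000.
Step 4: Under H0, t = rho * sqrt((n-2)/(1-rho^2)) = 2.5355 ~ t(5).
Step 5: Two-sided p-value from the t-distribution with 5 df = 0.052181.
Step 6: alpha = 0.05. fail to reject H0.

rho = 0.7500, p = 0.052181, fail to reject H0 at alpha = 0.05.


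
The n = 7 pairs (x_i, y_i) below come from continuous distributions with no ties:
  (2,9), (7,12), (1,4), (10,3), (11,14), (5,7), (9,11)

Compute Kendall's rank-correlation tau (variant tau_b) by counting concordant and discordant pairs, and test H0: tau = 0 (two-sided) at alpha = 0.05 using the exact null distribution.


Step 1: Enumerate the 21 unordered pairs (i,j) with i<j and classify each by sign(x_j-x_i) * sign(y_j-y_i).
  (1,2):dx=+5,dy=+3->C; (1,3):dx=-1,dy=-5->C; (1,4):dx=+8,dy=-6->D; (1,5):dx=+9,dy=+5->C
  (1,6):dx=+3,dy=-2->D; (1,7):dx=+7,dy=+2->C; (2,3):dx=-6,dy=-8->C; (2,4):dx=+3,dy=-9->D
  (2,5):dx=+4,dy=+2->C; (2,6):dx=-2,dy=-5->C; (2,7):dx=+2,dy=-1->D; (3,4):dx=+9,dy=-1->D
  (3,5):dx=+10,dy=+10->C; (3,6):dx=+4,dy=+3->C; (3,7):dx=+8,dy=+7->C; (4,5):dx=+1,dy=+11->C
  (4,6):dx=-5,dy=+4->D; (4,7):dx=-1,dy=+8->D; (5,6):dx=-6,dy=-7->C; (5,7):dx=-2,dy=-3->C
  (6,7):dx=+4,dy=+4->C
Step 2: C = 14, D = 7, total pairs = 21.
Step 3: tau = (C - D)/(n(n-1)/2) = (14 - 7)/21 = 0.333333.
Step 4: Exact two-sided p-value (enumerate n! = 5040 permutations of y under H0): p = 0.381349.
Step 5: alpha = 0.05. fail to reject H0.

tau_b = 0.3333 (C=14, D=7), p = 0.381349, fail to reject H0.


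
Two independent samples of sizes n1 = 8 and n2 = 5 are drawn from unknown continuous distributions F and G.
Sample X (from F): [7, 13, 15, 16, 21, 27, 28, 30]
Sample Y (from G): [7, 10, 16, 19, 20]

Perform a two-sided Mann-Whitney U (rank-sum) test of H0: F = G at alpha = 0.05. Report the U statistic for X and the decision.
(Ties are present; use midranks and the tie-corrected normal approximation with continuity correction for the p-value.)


Step 1: Combine and sort all 13 observations; assign midranks.
sorted (value, group): (7,X), (7,Y), (10,Y), (13,X), (15,X), (16,X), (16,Y), (19,Y), (20,Y), (21,X), (27,X), (28,X), (30,X)
ranks: 7->1.5, 7->1.5, 10->3, 13->4, 15->5, 16->6.5, 16->6.5, 19->8, 20->9, 21->10, 27->11, 28->12, 30->13
Step 2: Rank sum for X: R1 = 1.5 + 4 + 5 + 6.5 + 10 + 11 + 12 + 13 = 63.
Step 3: U_X = R1 - n1(n1+1)/2 = 63 - 8*9/2 = 63 - 36 = 27.
       U_Y = n1*n2 - U_X = 40 - 27 = 13.
Step 4: Ties are present, so use the tie-corrected normal approximation (with continuity correction) for the p-value.
Step 5: p-value = 0.340019; compare to alpha = 0.05. fail to reject H0.

U_X = 27, p = 0.340019, fail to reject H0 at alpha = 0.05.


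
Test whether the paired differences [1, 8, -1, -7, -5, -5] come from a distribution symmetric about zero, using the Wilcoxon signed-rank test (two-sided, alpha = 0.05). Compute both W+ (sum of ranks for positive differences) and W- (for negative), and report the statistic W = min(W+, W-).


Step 1: Drop any zero differences (none here) and take |d_i|.
|d| = [1, 8, 1, 7, 5, 5]
Step 2: Midrank |d_i| (ties get averaged ranks).
ranks: |1|->1.5, |8|->6, |1|->1.5, |7|->5, |5|->3.5, |5|->3.5
Step 3: Attach original signs; sum ranks with positive sign and with negative sign.
W+ = 1.5 + 6 = 7.5
W- = 1.5 + 5 + 3.5 + 3.5 = 13.5
(Check: W+ + W- = 21 should equal n(n+1)/2 = 21.)
Step 4: Test statistic W = min(W+, W-) = 7.5.
Step 5: Ties in |d|, so use the tie-corrected normal approximation.
        E[W] = n(n+1)/4 = 6*7/4 = 10.5.
        Tie groups: |d|=1 (t=2), |d|=5 (t=2); sum(t^3 - t) = 12.
        Var[W] = n(n+1)(2n+1)/24 - sum(t^3-t)/48 = 546/24 - 12/48 = 22.5.
        z = (W - E[W]) / sqrt(Var[W]) = (7.5 - 10.5) / 4.7434 = -0.6325.
        Two-sided p = 2*Phi(z) = 0.527089.
Step 6: alpha = 0.05. fail to reject H0.

W+ = 7.5, W- = 13.5, W = min = 7.5, p = 0.527089, fail to reject H0.


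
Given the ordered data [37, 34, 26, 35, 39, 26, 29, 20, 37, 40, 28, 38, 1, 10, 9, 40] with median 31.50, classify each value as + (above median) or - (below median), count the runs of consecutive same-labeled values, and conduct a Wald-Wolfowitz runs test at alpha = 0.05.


Step 1: Compute median = 31.50; label A = above, B = below.
Labels in order: AABAABBBAABABBBA  (n_A = 8, n_B = 8)
Step 2: Count runs R = 9.
Step 3: Under H0 (random ordering), E[R] = 2*n_A*n_B/(n_A+n_B) + 1 = 2*8*8/16 + 1 = 9.0000.
        Var[R] = 2*n_A*n_B*(2*n_A*n_B - n_A - n_B) / ((n_A+n_B)^2 * (n_A+n_B-1)) = 14336/3840 = 3.7333.
        SD[R] = 1.9322.
Step 4: R = E[R], so z = 0 with no continuity correction.
Step 5: Two-sided p-value via normal approximation = 2*(1 - Phi(|z|)) = 1.000000.
Step 6: alpha = 0.05. fail to reject H0.

R = 9, z = 0.0000, p = 1.000000, fail to reject H0.


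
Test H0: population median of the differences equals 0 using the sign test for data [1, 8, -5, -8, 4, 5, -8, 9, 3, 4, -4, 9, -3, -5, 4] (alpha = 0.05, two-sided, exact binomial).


Step 1: Discard zero differences. Original n = 15; n_eff = number of nonzero differences = 15.
Nonzero differences (with sign): +1, +8, -5, -8, +4, +5, -8, +9, +3, +4, -4, +9, -3, -5, +4
Step 2: Count signs: positive = 9, negative = 6.
Step 3: Under H0: P(positive) = 0.5, so the number of positives S ~ Bin(15, 0.5).
Step 4: Two-sided exact p-value = sum of Bin(15,0.5) probabilities at or below the observed probability = 0.607239.
Step 5: alpha = 0.05. fail to reject H0.

n_eff = 15, pos = 9, neg = 6, p = 0.607239, fail to reject H0.


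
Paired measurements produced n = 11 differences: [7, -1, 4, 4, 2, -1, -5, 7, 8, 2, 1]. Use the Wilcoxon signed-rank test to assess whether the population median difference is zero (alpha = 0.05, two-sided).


Step 1: Drop any zero differences (none here) and take |d_i|.
|d| = [7, 1, 4, 4, 2, 1, 5, 7, 8, 2, 1]
Step 2: Midrank |d_i| (ties get averaged ranks).
ranks: |7|->9.5, |1|->2, |4|->6.5, |4|->6.5, |2|->4.5, |1|->2, |5|->8, |7|->9.5, |8|->11, |2|->4.5, |1|->2
Step 3: Attach original signs; sum ranks with positive sign and with negative sign.
W+ = 9.5 + 6.5 + 6.5 + 4.5 + 9.5 + 11 + 4.5 + 2 = 54
W- = 2 + 2 + 8 = 12
(Check: W+ + W- = 66 should equal n(n+1)/2 = 66.)
Step 4: Test statistic W = min(W+, W-) = 12.
Step 5: Ties in |d|, so use the tie-corrected normal approximation.
        E[W] = n(n+1)/4 = 11*12/4 = 33.
        Tie groups: |d|=1 (t=3), |d|=2 (t=2), |d|=4 (t=2), |d|=7 (t=2); sum(t^3 - t) = 42.
        Var[W] = n(n+1)(2n+1)/24 - sum(t^3-t)/48 = 3036/24 - 42/48 = 125.625.
        z = (W - E[W]) / sqrt(Var[W]) = (12 - 33) / 11.2083 = -1.8736.
        Two-sided p = 2*Phi(z) = 0.060983.
Step 6: alpha = 0.05. fail to reject H0.

W+ = 54, W- = 12, W = min = 12, p = 0.060983, fail to reject H0.


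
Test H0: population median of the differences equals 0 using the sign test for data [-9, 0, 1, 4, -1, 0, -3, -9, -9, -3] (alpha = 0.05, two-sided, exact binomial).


Step 1: Discard zero differences. Original n = 10; n_eff = number of nonzero differences = 8.
Nonzero differences (with sign): -9, +1, +4, -1, -3, -9, -9, -3
Step 2: Count signs: positive = 2, negative = 6.
Step 3: Under H0: P(positive) = 0.5, so the number of positives S ~ Bin(8, 0.5).
Step 4: Two-sided exact p-value = sum of Bin(8,0.5) probabilities at or below the observed probability = 0.289062.
Step 5: alpha = 0.05. fail to reject H0.

n_eff = 8, pos = 2, neg = 6, p = 0.289062, fail to reject H0.


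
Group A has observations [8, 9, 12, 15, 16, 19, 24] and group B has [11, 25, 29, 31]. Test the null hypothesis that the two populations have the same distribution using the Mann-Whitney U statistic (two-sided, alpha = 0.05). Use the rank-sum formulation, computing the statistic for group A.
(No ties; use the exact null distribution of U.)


Step 1: Combine and sort all 11 observations; assign midranks.
sorted (value, group): (8,X), (9,X), (11,Y), (12,X), (15,X), (16,X), (19,X), (24,X), (25,Y), (29,Y), (31,Y)
ranks: 8->1, 9->2, 11->3, 12->4, 15->5, 16->6, 19->7, 24->8, 25->9, 29->10, 31->11
Step 2: Rank sum for X: R1 = 1 + 2 + 4 + 5 + 6 + 7 + 8 = 33.
Step 3: U_X = R1 - n1(n1+1)/2 = 33 - 7*8/2 = 33 - 28 = 5.
       U_Y = n1*n2 - U_X = 28 - 5 = 23.
Step 4: No ties, so the exact null distribution of U (based on enumerating the C(11,7) = 330 equally likely rank assignments) gives the two-sided p-value.
Step 5: p-value = 0.109091; compare to alpha = 0.05. fail to reject H0.

U_X = 5, p = 0.109091, fail to reject H0 at alpha = 0.05.


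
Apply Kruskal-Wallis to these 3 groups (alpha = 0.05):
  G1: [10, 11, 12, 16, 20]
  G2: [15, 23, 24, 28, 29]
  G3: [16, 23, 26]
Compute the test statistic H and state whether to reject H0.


Step 1: Combine all N = 13 observations and assign midranks.
sorted (value, group, rank): (10,G1,1), (11,G1,2), (12,G1,3), (15,G2,4), (16,G1,5.5), (16,G3,5.5), (20,G1,7), (23,G2,8.5), (23,G3,8.5), (24,G2,10), (26,G3,11), (28,G2,12), (29,G2,13)
Step 2: Sum ranks within each group.
R_1 = 18.5 (n_1 = 5)
R_2 = 47.5 (n_2 = 5)
R_3 = 25 (n_3 = 3)
Step 3: H = 12/(N(N+1)) * sum(R_i^2/n_i) - 3(N+1)
     = 12/(13*14) * (18.5^2/5 + 47.5^2/5 + 25^2/3) - 3*14
     = 0.065934 * 728.033 - 42
     = 6.002198.
Step 4: Ties present; correction factor C = 1 - 12/(13^3 - 13) = 0.994505. Corrected H = 6.002198 / 0.994505 = 6.035359.
Step 5: Under H0, H ~ chi^2(2); p-value = 0.048915.
Step 6: alpha = 0.05. reject H0.

H = 6.0354, df = 2, p = 0.048915, reject H0.


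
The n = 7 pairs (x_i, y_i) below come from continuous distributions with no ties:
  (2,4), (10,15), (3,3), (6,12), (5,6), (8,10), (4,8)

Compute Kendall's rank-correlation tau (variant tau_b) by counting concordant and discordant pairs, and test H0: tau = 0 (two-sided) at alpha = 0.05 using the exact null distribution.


Step 1: Enumerate the 21 unordered pairs (i,j) with i<j and classify each by sign(x_j-x_i) * sign(y_j-y_i).
  (1,2):dx=+8,dy=+11->C; (1,3):dx=+1,dy=-1->D; (1,4):dx=+4,dy=+8->C; (1,5):dx=+3,dy=+2->C
  (1,6):dx=+6,dy=+6->C; (1,7):dx=+2,dy=+4->C; (2,3):dx=-7,dy=-12->C; (2,4):dx=-4,dy=-3->C
  (2,5):dx=-5,dy=-9->C; (2,6):dx=-2,dy=-5->C; (2,7):dx=-6,dy=-7->C; (3,4):dx=+3,dy=+9->C
  (3,5):dx=+2,dy=+3->C; (3,6):dx=+5,dy=+7->C; (3,7):dx=+1,dy=+5->C; (4,5):dx=-1,dy=-6->C
  (4,6):dx=+2,dy=-2->D; (4,7):dx=-2,dy=-4->C; (5,6):dx=+3,dy=+4->C; (5,7):dx=-1,dy=+2->D
  (6,7):dx=-4,dy=-2->C
Step 2: C = 18, D = 3, total pairs = 21.
Step 3: tau = (C - D)/(n(n-1)/2) = (18 - 3)/21 = 0.714286.
Step 4: Exact two-sided p-value (enumerate n! = 5040 permutations of y under H0): p = 0.030159.
Step 5: alpha = 0.05. reject H0.

tau_b = 0.7143 (C=18, D=3), p = 0.030159, reject H0.


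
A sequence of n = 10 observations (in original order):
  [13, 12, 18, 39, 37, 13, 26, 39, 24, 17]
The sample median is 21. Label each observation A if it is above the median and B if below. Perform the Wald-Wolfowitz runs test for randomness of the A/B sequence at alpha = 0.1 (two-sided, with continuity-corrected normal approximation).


Step 1: Compute median = 21; label A = above, B = below.
Labels in order: BBBAABAAAB  (n_A = 5, n_B = 5)
Step 2: Count runs R = 5.
Step 3: Under H0 (random ordering), E[R] = 2*n_A*n_B/(n_A+n_B) + 1 = 2*5*5/10 + 1 = 6.0000.
        Var[R] = 2*n_A*n_B*(2*n_A*n_B - n_A - n_B) / ((n_A+n_B)^2 * (n_A+n_B-1)) = 2000/900 = 2.2222.
        SD[R] = 1.4907.
Step 4: Continuity-corrected z = (R + 0.5 - E[R]) / SD[R] = (5 + 0.5 - 6.0000) / 1.4907 = -0.3354.
Step 5: Two-sided p-value via normal approximation = 2*(1 - Phi(|z|)) = 0.737316.
Step 6: alpha = 0.1. fail to reject H0.

R = 5, z = -0.3354, p = 0.737316, fail to reject H0.


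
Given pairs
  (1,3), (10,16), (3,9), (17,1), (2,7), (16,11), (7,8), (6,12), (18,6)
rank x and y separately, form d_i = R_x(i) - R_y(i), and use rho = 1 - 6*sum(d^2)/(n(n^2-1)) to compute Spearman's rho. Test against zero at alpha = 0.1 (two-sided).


Step 1: Rank x and y separately (midranks; no ties here).
rank(x): 1->1, 10->6, 3->3, 17->8, 2->2, 16->7, 7->5, 6->4, 18->9
rank(y): 3->2, 16->9, 9->6, 1->1, 7->4, 11->7, 8->5, 12->8, 6->3
Step 2: d_i = R_x(i) - R_y(i); compute d_i^2.
  (1-2)^2=1, (6-9)^2=9, (3-6)^2=9, (8-1)^2=49, (2-4)^2=4, (7-7)^2=0, (5-5)^2=0, (4-8)^2=16, (9-3)^2=36
sum(d^2) = 124.
Step 3: rho = 1 - 6*124 / (9*(9^2 - 1)) = 1 - 744/720 = -0.033333.
Step 4: Under H0, t = rho * sqrt((n-2)/(1-rho^2)) = -0.0882 ~ t(7).
Step 5: Two-sided p-value from the t-distribution with 7 df = 0.932157.
Step 6: alpha = 0.1. fail to reject H0.

rho = -0.0333, p = 0.932157, fail to reject H0 at alpha = 0.1.


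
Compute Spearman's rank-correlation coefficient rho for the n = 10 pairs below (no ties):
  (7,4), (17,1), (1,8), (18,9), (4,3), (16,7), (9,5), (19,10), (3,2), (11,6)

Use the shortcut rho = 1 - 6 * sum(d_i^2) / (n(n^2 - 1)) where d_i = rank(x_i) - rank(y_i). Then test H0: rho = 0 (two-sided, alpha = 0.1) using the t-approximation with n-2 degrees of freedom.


Step 1: Rank x and y separately (midranks; no ties here).
rank(x): 7->4, 17->8, 1->1, 18->9, 4->3, 16->7, 9->5, 19->10, 3->2, 11->6
rank(y): 4->4, 1->1, 8->8, 9->9, 3->3, 7->7, 5->5, 10->10, 2->2, 6->6
Step 2: d_i = R_x(i) - R_y(i); compute d_i^2.
  (4-4)^2=0, (8-1)^2=49, (1-8)^2=49, (9-9)^2=0, (3-3)^2=0, (7-7)^2=0, (5-5)^2=0, (10-10)^2=0, (2-2)^2=0, (6-6)^2=0
sum(d^2) = 98.
Step 3: rho = 1 - 6*98 / (10*(10^2 - 1)) = 1 - 588/990 = 0.406061.
Step 4: Under H0, t = rho * sqrt((n-2)/(1-rho^2)) = 1.2568 ~ t(8).
Step 5: Two-sided p-value from the t-distribution with 8 df = 0.244282.
Step 6: alpha = 0.1. fail to reject H0.

rho = 0.4061, p = 0.244282, fail to reject H0 at alpha = 0.1.


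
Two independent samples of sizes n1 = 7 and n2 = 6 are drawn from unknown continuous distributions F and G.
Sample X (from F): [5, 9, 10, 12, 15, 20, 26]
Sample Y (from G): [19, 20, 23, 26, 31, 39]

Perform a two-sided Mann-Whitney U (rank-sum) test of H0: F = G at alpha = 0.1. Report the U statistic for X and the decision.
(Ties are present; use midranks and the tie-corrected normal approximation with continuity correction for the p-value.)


Step 1: Combine and sort all 13 observations; assign midranks.
sorted (value, group): (5,X), (9,X), (10,X), (12,X), (15,X), (19,Y), (20,X), (20,Y), (23,Y), (26,X), (26,Y), (31,Y), (39,Y)
ranks: 5->1, 9->2, 10->3, 12->4, 15->5, 19->6, 20->7.5, 20->7.5, 23->9, 26->10.5, 26->10.5, 31->12, 39->13
Step 2: Rank sum for X: R1 = 1 + 2 + 3 + 4 + 5 + 7.5 + 10.5 = 33.
Step 3: U_X = R1 - n1(n1+1)/2 = 33 - 7*8/2 = 33 - 28 = 5.
       U_Y = n1*n2 - U_X = 42 - 5 = 37.
Step 4: Ties are present, so use the tie-corrected normal approximation (with continuity correction) for the p-value.
Step 5: p-value = 0.026392; compare to alpha = 0.1. reject H0.

U_X = 5, p = 0.026392, reject H0 at alpha = 0.1.


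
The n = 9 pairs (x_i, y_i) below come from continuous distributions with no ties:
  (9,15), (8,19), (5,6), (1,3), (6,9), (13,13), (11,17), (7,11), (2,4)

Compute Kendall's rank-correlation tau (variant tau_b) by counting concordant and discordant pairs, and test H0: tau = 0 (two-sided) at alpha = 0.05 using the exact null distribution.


Step 1: Enumerate the 36 unordered pairs (i,j) with i<j and classify each by sign(x_j-x_i) * sign(y_j-y_i).
  (1,2):dx=-1,dy=+4->D; (1,3):dx=-4,dy=-9->C; (1,4):dx=-8,dy=-12->C; (1,5):dx=-3,dy=-6->C
  (1,6):dx=+4,dy=-2->D; (1,7):dx=+2,dy=+2->C; (1,8):dx=-2,dy=-4->C; (1,9):dx=-7,dy=-11->C
  (2,3):dx=-3,dy=-13->C; (2,4):dx=-7,dy=-16->C; (2,5):dx=-2,dy=-10->C; (2,6):dx=+5,dy=-6->D
  (2,7):dx=+3,dy=-2->D; (2,8):dx=-1,dy=-8->C; (2,9):dx=-6,dy=-15->C; (3,4):dx=-4,dy=-3->C
  (3,5):dx=+1,dy=+3->C; (3,6):dx=+8,dy=+7->C; (3,7):dx=+6,dy=+11->C; (3,8):dx=+2,dy=+5->C
  (3,9):dx=-3,dy=-2->C; (4,5):dx=+5,dy=+6->C; (4,6):dx=+12,dy=+10->C; (4,7):dx=+10,dy=+14->C
  (4,8):dx=+6,dy=+8->C; (4,9):dx=+1,dy=+1->C; (5,6):dx=+7,dy=+4->C; (5,7):dx=+5,dy=+8->C
  (5,8):dx=+1,dy=+2->C; (5,9):dx=-4,dy=-5->C; (6,7):dx=-2,dy=+4->D; (6,8):dx=-6,dy=-2->C
  (6,9):dx=-11,dy=-9->C; (7,8):dx=-4,dy=-6->C; (7,9):dx=-9,dy=-13->C; (8,9):dx=-5,dy=-7->C
Step 2: C = 31, D = 5, total pairs = 36.
Step 3: tau = (C - D)/(n(n-1)/2) = (31 - 5)/36 = 0.722222.
Step 4: Exact two-sided p-value (enumerate n! = 362880 permutations of y under H0): p = 0.005886.
Step 5: alpha = 0.05. reject H0.

tau_b = 0.7222 (C=31, D=5), p = 0.005886, reject H0.


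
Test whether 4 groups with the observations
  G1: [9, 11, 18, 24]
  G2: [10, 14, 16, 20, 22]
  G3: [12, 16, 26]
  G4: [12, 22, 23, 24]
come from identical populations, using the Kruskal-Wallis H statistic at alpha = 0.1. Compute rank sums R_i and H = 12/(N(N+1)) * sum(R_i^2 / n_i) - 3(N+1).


Step 1: Combine all N = 16 observations and assign midranks.
sorted (value, group, rank): (9,G1,1), (10,G2,2), (11,G1,3), (12,G3,4.5), (12,G4,4.5), (14,G2,6), (16,G2,7.5), (16,G3,7.5), (18,G1,9), (20,G2,10), (22,G2,11.5), (22,G4,11.5), (23,G4,13), (24,G1,14.5), (24,G4,14.5), (26,G3,16)
Step 2: Sum ranks within each group.
R_1 = 27.5 (n_1 = 4)
R_2 = 37 (n_2 = 5)
R_3 = 28 (n_3 = 3)
R_4 = 43.5 (n_4 = 4)
Step 3: H = 12/(N(N+1)) * sum(R_i^2/n_i) - 3(N+1)
     = 12/(16*17) * (27.5^2/4 + 37^2/5 + 28^2/3 + 43.5^2/4) - 3*17
     = 0.044118 * 1197.26 - 51
     = 1.820221.
Step 4: Ties present; correction factor C = 1 - 24/(16^3 - 16) = 0.994118. Corrected H = 1.820221 / 0.994118 = 1.830991.
Step 5: Under H0, H ~ chi^2(3); p-value = 0.608214.
Step 6: alpha = 0.1. fail to reject H0.

H = 1.8310, df = 3, p = 0.608214, fail to reject H0.


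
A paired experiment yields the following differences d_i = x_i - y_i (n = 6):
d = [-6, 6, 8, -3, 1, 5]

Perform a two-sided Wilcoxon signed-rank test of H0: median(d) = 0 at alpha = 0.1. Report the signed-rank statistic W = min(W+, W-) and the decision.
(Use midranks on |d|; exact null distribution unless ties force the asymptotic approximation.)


Step 1: Drop any zero differences (none here) and take |d_i|.
|d| = [6, 6, 8, 3, 1, 5]
Step 2: Midrank |d_i| (ties get averaged ranks).
ranks: |6|->4.5, |6|->4.5, |8|->6, |3|->2, |1|->1, |5|->3
Step 3: Attach original signs; sum ranks with positive sign and with negative sign.
W+ = 4.5 + 6 + 1 + 3 = 14.5
W- = 4.5 + 2 = 6.5
(Check: W+ + W- = 21 should equal n(n+1)/2 = 21.)
Step 4: Test statistic W = min(W+, W-) = 6.5.
Step 5: Ties in |d|, so use the tie-corrected normal approximation.
        E[W] = n(n+1)/4 = 6*7/4 = 10.5.
        Tie groups: |d|=6 (t=2); sum(t^3 - t) = 6.
        Var[W] = n(n+1)(2n+1)/24 - sum(t^3-t)/48 = 546/24 - 6/48 = 22.625.
        z = (W - E[W]) / sqrt(Var[W]) = (6.5 - 10.5) / 4.7566 = -0.8409.
        Two-sided p = 2*Phi(z) = 0.400381.
Step 6: alpha = 0.1. fail to reject H0.

W+ = 14.5, W- = 6.5, W = min = 6.5, p = 0.400381, fail to reject H0.


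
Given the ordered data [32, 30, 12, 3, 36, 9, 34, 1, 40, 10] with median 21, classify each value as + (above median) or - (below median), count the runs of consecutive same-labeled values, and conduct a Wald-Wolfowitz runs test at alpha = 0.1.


Step 1: Compute median = 21; label A = above, B = below.
Labels in order: AABBABABAB  (n_A = 5, n_B = 5)
Step 2: Count runs R = 8.
Step 3: Under H0 (random ordering), E[R] = 2*n_A*n_B/(n_A+n_B) + 1 = 2*5*5/10 + 1 = 6.0000.
        Var[R] = 2*n_A*n_B*(2*n_A*n_B - n_A - n_B) / ((n_A+n_B)^2 * (n_A+n_B-1)) = 2000/900 = 2.2222.
        SD[R] = 1.4907.
Step 4: Continuity-corrected z = (R - 0.5 - E[R]) / SD[R] = (8 - 0.5 - 6.0000) / 1.4907 = 1.0062.
Step 5: Two-sided p-value via normal approximation = 2*(1 - Phi(|z|)) = 0.314305.
Step 6: alpha = 0.1. fail to reject H0.

R = 8, z = 1.0062, p = 0.314305, fail to reject H0.


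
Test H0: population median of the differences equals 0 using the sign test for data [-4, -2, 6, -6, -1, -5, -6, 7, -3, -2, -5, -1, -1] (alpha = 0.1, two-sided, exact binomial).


Step 1: Discard zero differences. Original n = 13; n_eff = number of nonzero differences = 13.
Nonzero differences (with sign): -4, -2, +6, -6, -1, -5, -6, +7, -3, -2, -5, -1, -1
Step 2: Count signs: positive = 2, negative = 11.
Step 3: Under H0: P(positive) = 0.5, so the number of positives S ~ Bin(13, 0.5).
Step 4: Two-sided exact p-value = sum of Bin(13,0.5) probabilities at or below the observed probability = 0.022461.
Step 5: alpha = 0.1. reject H0.

n_eff = 13, pos = 2, neg = 11, p = 0.022461, reject H0.


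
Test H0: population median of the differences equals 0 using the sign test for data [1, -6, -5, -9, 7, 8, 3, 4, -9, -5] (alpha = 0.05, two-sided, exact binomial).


Step 1: Discard zero differences. Original n = 10; n_eff = number of nonzero differences = 10.
Nonzero differences (with sign): +1, -6, -5, -9, +7, +8, +3, +4, -9, -5
Step 2: Count signs: positive = 5, negative = 5.
Step 3: Under H0: P(positive) = 0.5, so the number of positives S ~ Bin(10, 0.5).
Step 4: Two-sided exact p-value = sum of Bin(10,0.5) probabilities at or below the observed probability = 1.000000.
Step 5: alpha = 0.05. fail to reject H0.

n_eff = 10, pos = 5, neg = 5, p = 1.000000, fail to reject H0.


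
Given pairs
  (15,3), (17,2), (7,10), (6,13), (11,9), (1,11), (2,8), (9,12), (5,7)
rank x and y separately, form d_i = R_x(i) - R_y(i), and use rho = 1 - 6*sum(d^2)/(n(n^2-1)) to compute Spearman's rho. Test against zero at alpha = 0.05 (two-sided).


Step 1: Rank x and y separately (midranks; no ties here).
rank(x): 15->8, 17->9, 7->5, 6->4, 11->7, 1->1, 2->2, 9->6, 5->3
rank(y): 3->2, 2->1, 10->6, 13->9, 9->5, 11->7, 8->4, 12->8, 7->3
Step 2: d_i = R_x(i) - R_y(i); compute d_i^2.
  (8-2)^2=36, (9-1)^2=64, (5-6)^2=1, (4-9)^2=25, (7-5)^2=4, (1-7)^2=36, (2-4)^2=4, (6-8)^2=4, (3-3)^2=0
sum(d^2) = 174.
Step 3: rho = 1 - 6*174 / (9*(9^2 - 1)) = 1 - 1044/720 = -0.450000.
Step 4: Under H0, t = rho * sqrt((n-2)/(1-rho^2)) = -1.3332 ~ t(7).
Step 5: Two-sided p-value from the t-distribution with 7 df = 0.224216.
Step 6: alpha = 0.05. fail to reject H0.

rho = -0.4500, p = 0.224216, fail to reject H0 at alpha = 0.05.


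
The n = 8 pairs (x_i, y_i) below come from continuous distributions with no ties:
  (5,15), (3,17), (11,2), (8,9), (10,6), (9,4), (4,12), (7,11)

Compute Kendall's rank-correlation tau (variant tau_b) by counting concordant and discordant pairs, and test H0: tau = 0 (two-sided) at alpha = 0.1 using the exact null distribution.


Step 1: Enumerate the 28 unordered pairs (i,j) with i<j and classify each by sign(x_j-x_i) * sign(y_j-y_i).
  (1,2):dx=-2,dy=+2->D; (1,3):dx=+6,dy=-13->D; (1,4):dx=+3,dy=-6->D; (1,5):dx=+5,dy=-9->D
  (1,6):dx=+4,dy=-11->D; (1,7):dx=-1,dy=-3->C; (1,8):dx=+2,dy=-4->D; (2,3):dx=+8,dy=-15->D
  (2,4):dx=+5,dy=-8->D; (2,5):dx=+7,dy=-11->D; (2,6):dx=+6,dy=-13->D; (2,7):dx=+1,dy=-5->D
  (2,8):dx=+4,dy=-6->D; (3,4):dx=-3,dy=+7->D; (3,5):dx=-1,dy=+4->D; (3,6):dx=-2,dy=+2->D
  (3,7):dx=-7,dy=+10->D; (3,8):dx=-4,dy=+9->D; (4,5):dx=+2,dy=-3->D; (4,6):dx=+1,dy=-5->D
  (4,7):dx=-4,dy=+3->D; (4,8):dx=-1,dy=+2->D; (5,6):dx=-1,dy=-2->C; (5,7):dx=-6,dy=+6->D
  (5,8):dx=-3,dy=+5->D; (6,7):dx=-5,dy=+8->D; (6,8):dx=-2,dy=+7->D; (7,8):dx=+3,dy=-1->D
Step 2: C = 2, D = 26, total pairs = 28.
Step 3: tau = (C - D)/(n(n-1)/2) = (2 - 26)/28 = -0.857143.
Step 4: Exact two-sided p-value (enumerate n! = 40320 permutations of y under H0): p = 0.001736.
Step 5: alpha = 0.1. reject H0.

tau_b = -0.8571 (C=2, D=26), p = 0.001736, reject H0.


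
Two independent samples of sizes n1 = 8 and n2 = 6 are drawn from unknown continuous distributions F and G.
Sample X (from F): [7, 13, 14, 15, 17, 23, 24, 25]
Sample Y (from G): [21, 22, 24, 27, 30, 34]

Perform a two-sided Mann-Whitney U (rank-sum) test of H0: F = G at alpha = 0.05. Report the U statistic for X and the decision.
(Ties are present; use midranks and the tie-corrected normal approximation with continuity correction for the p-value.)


Step 1: Combine and sort all 14 observations; assign midranks.
sorted (value, group): (7,X), (13,X), (14,X), (15,X), (17,X), (21,Y), (22,Y), (23,X), (24,X), (24,Y), (25,X), (27,Y), (30,Y), (34,Y)
ranks: 7->1, 13->2, 14->3, 15->4, 17->5, 21->6, 22->7, 23->8, 24->9.5, 24->9.5, 25->11, 27->12, 30->13, 34->14
Step 2: Rank sum for X: R1 = 1 + 2 + 3 + 4 + 5 + 8 + 9.5 + 11 = 43.5.
Step 3: U_X = R1 - n1(n1+1)/2 = 43.5 - 8*9/2 = 43.5 - 36 = 7.5.
       U_Y = n1*n2 - U_X = 48 - 7.5 = 40.5.
Step 4: Ties are present, so use the tie-corrected normal approximation (with continuity correction) for the p-value.
Step 5: p-value = 0.038653; compare to alpha = 0.05. reject H0.

U_X = 7.5, p = 0.038653, reject H0 at alpha = 0.05.


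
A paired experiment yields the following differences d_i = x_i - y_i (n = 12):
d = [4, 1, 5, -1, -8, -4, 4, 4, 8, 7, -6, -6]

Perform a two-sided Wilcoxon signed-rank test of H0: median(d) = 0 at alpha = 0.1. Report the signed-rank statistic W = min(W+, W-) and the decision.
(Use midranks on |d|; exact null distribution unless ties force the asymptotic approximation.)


Step 1: Drop any zero differences (none here) and take |d_i|.
|d| = [4, 1, 5, 1, 8, 4, 4, 4, 8, 7, 6, 6]
Step 2: Midrank |d_i| (ties get averaged ranks).
ranks: |4|->4.5, |1|->1.5, |5|->7, |1|->1.5, |8|->11.5, |4|->4.5, |4|->4.5, |4|->4.5, |8|->11.5, |7|->10, |6|->8.5, |6|->8.5
Step 3: Attach original signs; sum ranks with positive sign and with negative sign.
W+ = 4.5 + 1.5 + 7 + 4.5 + 4.5 + 11.5 + 10 = 43.5
W- = 1.5 + 11.5 + 4.5 + 8.5 + 8.5 = 34.5
(Check: W+ + W- = 78 should equal n(n+1)/2 = 78.)
Step 4: Test statistic W = min(W+, W-) = 34.5.
Step 5: Ties in |d|, so use the tie-corrected normal approximation.
        E[W] = n(n+1)/4 = 12*13/4 = 39.
        Tie groups: |d|=1 (t=2), |d|=4 (t=4), |d|=6 (t=2), |d|=8 (t=2); sum(t^3 - t) = 78.
        Var[W] = n(n+1)(2n+1)/24 - sum(t^3-t)/48 = 3900/24 - 78/48 = 160.875.
        z = (W - E[W]) / sqrt(Var[W]) = (34.5 - 39) / 12.6837 = -0.3548.
        Two-sided p = 2*Phi(z) = 0.722749.
Step 6: alpha = 0.1. fail to reject H0.

W+ = 43.5, W- = 34.5, W = min = 34.5, p = 0.722749, fail to reject H0.


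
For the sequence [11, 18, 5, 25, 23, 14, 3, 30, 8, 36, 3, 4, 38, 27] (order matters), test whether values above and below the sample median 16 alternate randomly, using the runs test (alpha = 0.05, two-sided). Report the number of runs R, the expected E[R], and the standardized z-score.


Step 1: Compute median = 16; label A = above, B = below.
Labels in order: BABAABBABABBAA  (n_A = 7, n_B = 7)
Step 2: Count runs R = 10.
Step 3: Under H0 (random ordering), E[R] = 2*n_A*n_B/(n_A+n_B) + 1 = 2*7*7/14 + 1 = 8.0000.
        Var[R] = 2*n_A*n_B*(2*n_A*n_B - n_A - n_B) / ((n_A+n_B)^2 * (n_A+n_B-1)) = 8232/2548 = 3.2308.
        SD[R] = 1.7974.
Step 4: Continuity-corrected z = (R - 0.5 - E[R]) / SD[R] = (10 - 0.5 - 8.0000) / 1.7974 = 0.8345.
Step 5: Two-sided p-value via normal approximation = 2*(1 - Phi(|z|)) = 0.403986.
Step 6: alpha = 0.05. fail to reject H0.

R = 10, z = 0.8345, p = 0.403986, fail to reject H0.


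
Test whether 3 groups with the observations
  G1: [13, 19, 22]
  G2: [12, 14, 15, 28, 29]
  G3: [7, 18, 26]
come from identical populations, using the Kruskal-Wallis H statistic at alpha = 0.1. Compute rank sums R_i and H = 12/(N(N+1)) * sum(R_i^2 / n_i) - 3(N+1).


Step 1: Combine all N = 11 observations and assign midranks.
sorted (value, group, rank): (7,G3,1), (12,G2,2), (13,G1,3), (14,G2,4), (15,G2,5), (18,G3,6), (19,G1,7), (22,G1,8), (26,G3,9), (28,G2,10), (29,G2,11)
Step 2: Sum ranks within each group.
R_1 = 18 (n_1 = 3)
R_2 = 32 (n_2 = 5)
R_3 = 16 (n_3 = 3)
Step 3: H = 12/(N(N+1)) * sum(R_i^2/n_i) - 3(N+1)
     = 12/(11*12) * (18^2/3 + 32^2/5 + 16^2/3) - 3*12
     = 0.090909 * 398.133 - 36
     = 0.193939.
Step 4: No ties, so H is used without correction.
Step 5: Under H0, H ~ chi^2(2); p-value = 0.907584.
Step 6: alpha = 0.1. fail to reject H0.

H = 0.1939, df = 2, p = 0.907584, fail to reject H0.


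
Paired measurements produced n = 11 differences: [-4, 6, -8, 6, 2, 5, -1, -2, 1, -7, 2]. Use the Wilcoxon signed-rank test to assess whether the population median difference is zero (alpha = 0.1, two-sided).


Step 1: Drop any zero differences (none here) and take |d_i|.
|d| = [4, 6, 8, 6, 2, 5, 1, 2, 1, 7, 2]
Step 2: Midrank |d_i| (ties get averaged ranks).
ranks: |4|->6, |6|->8.5, |8|->11, |6|->8.5, |2|->4, |5|->7, |1|->1.5, |2|->4, |1|->1.5, |7|->10, |2|->4
Step 3: Attach original signs; sum ranks with positive sign and with negative sign.
W+ = 8.5 + 8.5 + 4 + 7 + 1.5 + 4 = 33.5
W- = 6 + 11 + 1.5 + 4 + 10 = 32.5
(Check: W+ + W- = 66 should equal n(n+1)/2 = 66.)
Step 4: Test statistic W = min(W+, W-) = 32.5.
Step 5: Ties in |d|, so use the tie-corrected normal approximation.
        E[W] = n(n+1)/4 = 11*12/4 = 33.
        Tie groups: |d|=1 (t=2), |d|=2 (t=3), |d|=6 (t=2); sum(t^3 - t) = 36.
        Var[W] = n(n+1)(2n+1)/24 - sum(t^3-t)/48 = 3036/24 - 36/48 = 125.75.
        z = (W - E[W]) / sqrt(Var[W]) = (32.5 - 33) / 11.2138 = -0.0446.
        Two-sided p = 2*Phi(z) = 0.964436.
Step 6: alpha = 0.1. fail to reject H0.

W+ = 33.5, W- = 32.5, W = min = 32.5, p = 0.964436, fail to reject H0.


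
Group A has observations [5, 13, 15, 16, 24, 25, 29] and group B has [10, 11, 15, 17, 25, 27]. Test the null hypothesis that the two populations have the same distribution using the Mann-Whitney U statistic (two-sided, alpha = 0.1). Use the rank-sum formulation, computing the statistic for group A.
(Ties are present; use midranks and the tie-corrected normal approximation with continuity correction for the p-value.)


Step 1: Combine and sort all 13 observations; assign midranks.
sorted (value, group): (5,X), (10,Y), (11,Y), (13,X), (15,X), (15,Y), (16,X), (17,Y), (24,X), (25,X), (25,Y), (27,Y), (29,X)
ranks: 5->1, 10->2, 11->3, 13->4, 15->5.5, 15->5.5, 16->7, 17->8, 24->9, 25->10.5, 25->10.5, 27->12, 29->13
Step 2: Rank sum for X: R1 = 1 + 4 + 5.5 + 7 + 9 + 10.5 + 13 = 50.
Step 3: U_X = R1 - n1(n1+1)/2 = 50 - 7*8/2 = 50 - 28 = 22.
       U_Y = n1*n2 - U_X = 42 - 22 = 20.
Step 4: Ties are present, so use the tie-corrected normal approximation (with continuity correction) for the p-value.
Step 5: p-value = 0.942900; compare to alpha = 0.1. fail to reject H0.

U_X = 22, p = 0.942900, fail to reject H0 at alpha = 0.1.


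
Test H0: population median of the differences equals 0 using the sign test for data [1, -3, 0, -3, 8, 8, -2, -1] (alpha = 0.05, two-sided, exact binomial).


Step 1: Discard zero differences. Original n = 8; n_eff = number of nonzero differences = 7.
Nonzero differences (with sign): +1, -3, -3, +8, +8, -2, -1
Step 2: Count signs: positive = 3, negative = 4.
Step 3: Under H0: P(positive) = 0.5, so the number of positives S ~ Bin(7, 0.5).
Step 4: Two-sided exact p-value = sum of Bin(7,0.5) probabilities at or below the observed probability = 1.000000.
Step 5: alpha = 0.05. fail to reject H0.

n_eff = 7, pos = 3, neg = 4, p = 1.000000, fail to reject H0.


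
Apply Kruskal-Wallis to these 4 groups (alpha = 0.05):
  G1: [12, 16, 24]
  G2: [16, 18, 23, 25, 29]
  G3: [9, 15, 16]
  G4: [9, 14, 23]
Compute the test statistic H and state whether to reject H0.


Step 1: Combine all N = 14 observations and assign midranks.
sorted (value, group, rank): (9,G3,1.5), (9,G4,1.5), (12,G1,3), (14,G4,4), (15,G3,5), (16,G1,7), (16,G2,7), (16,G3,7), (18,G2,9), (23,G2,10.5), (23,G4,10.5), (24,G1,12), (25,G2,13), (29,G2,14)
Step 2: Sum ranks within each group.
R_1 = 22 (n_1 = 3)
R_2 = 53.5 (n_2 = 5)
R_3 = 13.5 (n_3 = 3)
R_4 = 16 (n_4 = 3)
Step 3: H = 12/(N(N+1)) * sum(R_i^2/n_i) - 3(N+1)
     = 12/(14*15) * (22^2/3 + 53.5^2/5 + 13.5^2/3 + 16^2/3) - 3*15
     = 0.057143 * 879.867 - 45
     = 5.278095.
Step 4: Ties present; correction factor C = 1 - 36/(14^3 - 14) = 0.986813. Corrected H = 5.278095 / 0.986813 = 5.348627.
Step 5: Under H0, H ~ chi^2(3); p-value = 0.147978.
Step 6: alpha = 0.05. fail to reject H0.

H = 5.3486, df = 3, p = 0.147978, fail to reject H0.


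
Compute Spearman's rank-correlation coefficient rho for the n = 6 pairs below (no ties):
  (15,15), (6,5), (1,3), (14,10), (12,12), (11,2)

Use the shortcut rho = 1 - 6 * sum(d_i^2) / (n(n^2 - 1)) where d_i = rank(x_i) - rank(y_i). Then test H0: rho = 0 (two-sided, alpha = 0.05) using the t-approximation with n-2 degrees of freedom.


Step 1: Rank x and y separately (midranks; no ties here).
rank(x): 15->6, 6->2, 1->1, 14->5, 12->4, 11->3
rank(y): 15->6, 5->3, 3->2, 10->4, 12->5, 2->1
Step 2: d_i = R_x(i) - R_y(i); compute d_i^2.
  (6-6)^2=0, (2-3)^2=1, (1-2)^2=1, (5-4)^2=1, (4-5)^2=1, (3-1)^2=4
sum(d^2) = 8.
Step 3: rho = 1 - 6*8 / (6*(6^2 - 1)) = 1 - 48/210 = 0.771429.
Step 4: Under H0, t = rho * sqrt((n-2)/(1-rho^2)) = 2.4247 ~ t(4).
Step 5: Two-sided p-value from the t-distribution with 4 df = 0.072397.
Step 6: alpha = 0.05. fail to reject H0.

rho = 0.7714, p = 0.072397, fail to reject H0 at alpha = 0.05.
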